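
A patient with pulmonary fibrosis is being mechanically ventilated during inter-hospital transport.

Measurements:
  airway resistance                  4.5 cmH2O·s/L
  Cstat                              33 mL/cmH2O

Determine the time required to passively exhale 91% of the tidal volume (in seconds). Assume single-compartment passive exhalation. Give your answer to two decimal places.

τ = R × C = 4.5 × 33 mL/cmH2O = 4.5 × 0.033 L/cmH2O = 0.1485 s.
Exhaled fraction f = 1 − e^(−t/τ) → t = −τ·ln(1 − f) = −0.1485·ln(0.09) = 0.3576 s.

0.36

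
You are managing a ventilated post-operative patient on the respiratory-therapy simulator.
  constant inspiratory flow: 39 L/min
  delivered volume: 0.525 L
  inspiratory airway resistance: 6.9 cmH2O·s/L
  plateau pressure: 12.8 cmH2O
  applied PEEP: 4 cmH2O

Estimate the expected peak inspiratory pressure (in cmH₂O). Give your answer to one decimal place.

17.3

Flow: 39 L/min ÷ 60 = 0.65 L/s.
PIP = Pplat + Raw × flow = 12.8 + 6.9 × 0.65 = 12.8 + 4.485 = 17.285 cmH2O.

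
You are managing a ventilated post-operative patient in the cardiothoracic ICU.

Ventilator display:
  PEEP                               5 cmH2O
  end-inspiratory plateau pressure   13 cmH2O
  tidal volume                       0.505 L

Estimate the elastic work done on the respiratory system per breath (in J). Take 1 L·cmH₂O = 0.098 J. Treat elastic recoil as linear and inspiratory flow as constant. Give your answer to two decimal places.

Elastic work ≈ ½ × (Pplat − PEEP) × Vt = 0.5 × (13 − 5) × 0.505 L = 0.5 × 8.0 × 0.505 = 2.02 L·cmH2O.
× 0.098 J/(L·cmH2O) → 0.198 J.

0.20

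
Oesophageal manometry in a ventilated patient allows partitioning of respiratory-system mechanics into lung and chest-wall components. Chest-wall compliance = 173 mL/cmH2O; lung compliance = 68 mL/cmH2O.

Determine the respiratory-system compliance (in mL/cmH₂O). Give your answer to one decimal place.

Lung and chest wall are elastances in series: 1/Crs = 1/CL + 1/Ccw.
1/Crs = 1/68 + 1/173 = 0.02049.
Crs = 48.804 mL/cmH2O.

48.8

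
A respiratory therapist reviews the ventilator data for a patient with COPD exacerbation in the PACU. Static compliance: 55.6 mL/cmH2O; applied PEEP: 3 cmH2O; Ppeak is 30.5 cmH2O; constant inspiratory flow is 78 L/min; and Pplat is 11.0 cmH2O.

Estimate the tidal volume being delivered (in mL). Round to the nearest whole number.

445

Vt = Cstat × (Pplat − PEEP) = 55.6 × (11.0 − 3) = 55.6 × 8.0 = 444.8 mL.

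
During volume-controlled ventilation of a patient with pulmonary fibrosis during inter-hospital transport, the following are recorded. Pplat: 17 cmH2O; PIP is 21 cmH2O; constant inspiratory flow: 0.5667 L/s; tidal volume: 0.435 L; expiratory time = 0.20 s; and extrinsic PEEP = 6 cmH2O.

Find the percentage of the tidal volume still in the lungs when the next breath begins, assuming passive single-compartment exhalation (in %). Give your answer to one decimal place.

48.8

R = (PIP − Pplat)/V̇ = (21 − 17) / 0.5667 = 4.0/0.5667 = 7.058 cmH2O·s/L.
C = Vt/(Pplat − PEEP) = 435.0 / (17 − 6) = 435.0/11.0 = 39.545 mL/cmH2O.
τ = R × C = 7.058 × 0.03955 L/cmH2O = 0.2791 s.
Fraction remaining at end-expiration = e^(−Te/τ) = e^(−0.20/0.2791) = 0.4884 → 48.84%.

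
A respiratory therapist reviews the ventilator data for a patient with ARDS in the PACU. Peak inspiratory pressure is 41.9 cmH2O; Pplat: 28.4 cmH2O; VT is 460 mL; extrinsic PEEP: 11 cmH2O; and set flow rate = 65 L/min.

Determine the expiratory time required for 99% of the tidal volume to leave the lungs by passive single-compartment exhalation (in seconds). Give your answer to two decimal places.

1.52

Flow: 65 L/min ÷ 60 = 1.0833 L/s.
R = (PIP − Pplat)/V̇ = (41.9 − 28.4) / 1.0833 = 13.5/1.0833 = 12.462 cmH2O·s/L.
C = Vt/(Pplat − PEEP) = 460.0 / (28.4 − 11) = 460.0/17.4 = 26.437 mL/cmH2O.
τ = R × C = 12.462 × 0.02644 L/cmH2O = 0.3295 s.
t = −τ·ln(1 − 0.99) = −0.3295·ln(0.01) = 1.517 s.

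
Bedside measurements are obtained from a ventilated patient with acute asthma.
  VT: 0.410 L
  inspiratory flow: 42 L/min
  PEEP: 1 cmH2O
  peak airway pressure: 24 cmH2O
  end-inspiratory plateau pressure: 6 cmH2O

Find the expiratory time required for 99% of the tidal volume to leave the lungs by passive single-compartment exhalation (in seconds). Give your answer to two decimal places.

9.71

Flow: 42 L/min ÷ 60 = 0.7 L/s.
R = (PIP − Pplat)/V̇ = (24 − 6) / 0.7 = 18.0/0.7 = 25.714 cmH2O·s/L.
C = Vt/(Pplat − PEEP) = 410.0 / (6 − 1) = 410.0/5.0 = 82.0 mL/cmH2O.
τ = R × C = 25.714 × 0.082 L/cmH2O = 2.109 s.
t = −τ·ln(1 − 0.99) = −2.109·ln(0.01) = 9.712 s.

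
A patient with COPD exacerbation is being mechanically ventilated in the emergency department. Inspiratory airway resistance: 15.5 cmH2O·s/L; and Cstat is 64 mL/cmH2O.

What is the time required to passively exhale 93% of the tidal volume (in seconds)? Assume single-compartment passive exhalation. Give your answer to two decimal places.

τ = R × C = 15.5 × 64 mL/cmH2O = 15.5 × 0.064 L/cmH2O = 0.992 s.
Exhaled fraction f = 1 − e^(−t/τ) → t = −τ·ln(1 − f) = −0.992·ln(0.07) = 2.638 s.

2.64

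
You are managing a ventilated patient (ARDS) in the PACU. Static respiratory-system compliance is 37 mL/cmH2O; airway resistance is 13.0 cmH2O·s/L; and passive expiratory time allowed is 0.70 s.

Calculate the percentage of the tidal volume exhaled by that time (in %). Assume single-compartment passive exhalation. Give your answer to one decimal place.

τ = R × C = 13.0 × 37 mL/cmH2O = 13.0 × 0.037 L/cmH2O = 0.481 s.
Passive exhalation: V(t)/V₀ = e^(−t/τ) = e^(−0.70/0.481) = 0.2333.
Fraction exhaled = 1 − 0.2333 = 0.7667 → 76.67%.

76.7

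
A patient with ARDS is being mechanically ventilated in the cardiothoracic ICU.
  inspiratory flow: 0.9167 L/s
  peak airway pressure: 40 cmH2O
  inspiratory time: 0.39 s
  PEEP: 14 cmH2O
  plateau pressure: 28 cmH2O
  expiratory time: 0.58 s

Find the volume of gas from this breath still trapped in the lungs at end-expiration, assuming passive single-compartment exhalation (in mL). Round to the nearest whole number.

63

Vt = flow × Ti = 0.9167 L/s × 0.39 s × 1000 mL/L = 357.51 mL.
R = (PIP − Pplat)/V̇ = (40 − 28) / 0.9167 = 12.0/0.9167 = 13.09 cmH2O·s/L.
C = Vt/(Pplat − PEEP) = 357.51 / (28 − 14) = 357.51/14.0 = 25.536 mL/cmH2O.
τ = R × C = 13.09 × 0.02554 L/cmH2O = 0.3343 s.
Fraction remaining = e^(−Te/τ) = e^(−0.58/0.3343) = 0.1764.
Trapped volume = 357.51 × 0.1764 = 63.065 mL.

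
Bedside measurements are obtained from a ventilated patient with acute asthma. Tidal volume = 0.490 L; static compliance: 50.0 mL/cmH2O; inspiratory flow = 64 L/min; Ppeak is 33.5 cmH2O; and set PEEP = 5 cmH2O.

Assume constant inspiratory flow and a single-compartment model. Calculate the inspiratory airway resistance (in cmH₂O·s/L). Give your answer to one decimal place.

Flow: 64 L/min ÷ 60 = 1.0667 L/s.
Equation of motion (constant flow): PIP = Vt/C + R·V̇ + PEEP.
R·V̇ = PIP − Vt/C − PEEP = 33.5 − 490/50.0 − 5 = 33.5 − 9.8 − 5 = 18.7 cmH2O.
R = 18.7 / 1.0667 = 17.531 cmH2O·s/L.

17.5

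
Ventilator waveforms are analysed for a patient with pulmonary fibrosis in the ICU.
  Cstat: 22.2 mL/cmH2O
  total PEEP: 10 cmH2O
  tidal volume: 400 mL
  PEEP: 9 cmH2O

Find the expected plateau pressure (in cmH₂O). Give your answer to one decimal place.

28.0

End-expiratory occlusion gives total PEEP = 10 cmH2O (intrinsic PEEP = 10 − 9 = 1). Use total PEEP for the elastic gradient.
Pplat = PEEPtotal + Vt / Cstat = 10 + 400 / 22.2 = 10 + 18.018 = 28.018 cmH2O.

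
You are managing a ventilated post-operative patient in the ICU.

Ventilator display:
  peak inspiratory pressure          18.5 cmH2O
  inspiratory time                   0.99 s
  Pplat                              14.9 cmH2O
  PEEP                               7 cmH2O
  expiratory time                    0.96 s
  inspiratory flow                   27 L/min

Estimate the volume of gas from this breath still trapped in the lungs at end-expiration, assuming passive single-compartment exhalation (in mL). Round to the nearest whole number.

53

Flow: 27 L/min ÷ 60 = 0.45 L/s.
Vt = flow × Ti = 0.45 L/s × 0.99 s × 1000 mL/L = 445.5 mL.
R = (PIP − Pplat)/V̇ = (18.5 − 14.9) / 0.45 = 3.6/0.45 = 8.0 cmH2O·s/L.
C = Vt/(Pplat − PEEP) = 445.5 / (14.9 − 7) = 445.5/7.9 = 56.392 mL/cmH2O.
τ = R × C = 8.0 × 0.05639 L/cmH2O = 0.4511 s.
Fraction remaining = e^(−Te/τ) = e^(−0.96/0.4511) = 0.1191.
Trapped volume = 445.5 × 0.1191 = 53.059 mL.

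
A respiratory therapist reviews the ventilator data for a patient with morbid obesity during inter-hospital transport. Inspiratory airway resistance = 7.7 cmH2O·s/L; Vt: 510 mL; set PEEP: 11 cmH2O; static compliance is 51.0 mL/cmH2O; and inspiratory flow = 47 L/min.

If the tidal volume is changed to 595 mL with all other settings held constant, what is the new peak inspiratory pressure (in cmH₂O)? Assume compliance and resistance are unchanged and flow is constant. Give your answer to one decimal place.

28.7

Flow: 47 L/min ÷ 60 = 0.7833 L/s.
PIP = Vt/C + R·V̇ + PEEP (constant-flow equation of motion).
Only the elastic term changes: ΔPIP = ΔVt / C = (595 − 510) / 51.0 = 1.667 cmH2O.
Original PIP = 510/51.0 + 7.7×0.7833 + 11 = 27.031 cmH2O; new PIP = 27.031 + (1.667) = 28.698 cmH2O.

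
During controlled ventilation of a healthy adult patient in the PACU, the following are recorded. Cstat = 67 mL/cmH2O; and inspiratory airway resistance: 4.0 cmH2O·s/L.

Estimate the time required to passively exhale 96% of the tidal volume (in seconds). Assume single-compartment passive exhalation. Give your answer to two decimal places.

τ = R × C = 4.0 × 67 mL/cmH2O = 4.0 × 0.067 L/cmH2O = 0.268 s.
Exhaled fraction f = 1 − e^(−t/τ) → t = −τ·ln(1 − f) = −0.268·ln(0.04) = 0.8627 s.

0.86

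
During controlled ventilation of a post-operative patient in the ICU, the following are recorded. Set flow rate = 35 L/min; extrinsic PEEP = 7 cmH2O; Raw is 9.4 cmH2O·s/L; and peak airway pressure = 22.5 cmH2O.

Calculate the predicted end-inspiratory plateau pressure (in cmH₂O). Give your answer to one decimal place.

17.0

Flow: 35 L/min ÷ 60 = 0.5833 L/s.
Pplat = PIP − Raw × flow = 22.5 − 9.4 × 0.5833 = 22.5 − 5.483 = 17.017 cmH2O.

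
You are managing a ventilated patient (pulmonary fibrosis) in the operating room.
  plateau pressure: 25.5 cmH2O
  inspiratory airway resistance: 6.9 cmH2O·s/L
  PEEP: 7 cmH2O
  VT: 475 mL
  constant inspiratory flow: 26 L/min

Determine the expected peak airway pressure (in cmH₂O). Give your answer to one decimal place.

Flow: 26 L/min ÷ 60 = 0.4333 L/s.
PIP = Pplat + Raw × flow = 25.5 + 6.9 × 0.4333 = 25.5 + 2.99 = 28.49 cmH2O.

28.5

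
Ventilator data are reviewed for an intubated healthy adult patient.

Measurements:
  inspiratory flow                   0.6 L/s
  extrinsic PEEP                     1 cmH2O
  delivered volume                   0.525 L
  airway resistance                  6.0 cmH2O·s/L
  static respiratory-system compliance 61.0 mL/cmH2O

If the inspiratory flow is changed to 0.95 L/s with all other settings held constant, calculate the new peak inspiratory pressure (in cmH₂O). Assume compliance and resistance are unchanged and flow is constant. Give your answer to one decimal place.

15.3

PIP = Vt/C + R·V̇ + PEEP (constant-flow equation of motion).
Only the resistive term changes: ΔPIP = R × ΔV̇ = 6.0 × (0.95 − 0.6) = 6.0 × 0.35 = 2.1 cmH2O.
Original PIP = 525/61.0 + 6.0×0.6 + 1 = 13.207 cmH2O; new PIP = 13.207 + (2.1) = 15.307 cmH2O.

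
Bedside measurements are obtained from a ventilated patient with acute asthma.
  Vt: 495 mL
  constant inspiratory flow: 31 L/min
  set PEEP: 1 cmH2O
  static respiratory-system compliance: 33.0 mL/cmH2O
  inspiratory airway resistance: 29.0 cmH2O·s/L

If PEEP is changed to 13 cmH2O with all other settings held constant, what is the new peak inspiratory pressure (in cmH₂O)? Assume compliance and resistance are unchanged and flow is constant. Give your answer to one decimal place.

Flow: 31 L/min ÷ 60 = 0.5167 L/s.
PIP = Vt/C + R·V̇ + PEEP (constant-flow equation of motion).
Only the baseline term changes: ΔPIP = ΔPEEP = 13 − 1 = 12.0 cmH2O.
Original PIP = 495/33.0 + 29.0×0.5167 + 1 = 30.984 cmH2O; new PIP = 30.984 + (12.0) = 42.984 cmH2O.

43.0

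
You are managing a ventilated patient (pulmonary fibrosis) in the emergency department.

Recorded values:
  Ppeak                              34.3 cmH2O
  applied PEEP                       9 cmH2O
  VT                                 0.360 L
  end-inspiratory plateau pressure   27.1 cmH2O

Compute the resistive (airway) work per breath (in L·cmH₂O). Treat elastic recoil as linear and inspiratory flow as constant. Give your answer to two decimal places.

2.59

With constant inspiratory flow the resistive pressure is constant at PIP − Pplat = 34.3 − 27.1 = 7.2 cmH2O, so resistive work = 7.2 × 0.360 = 2.592 L·cmH2O.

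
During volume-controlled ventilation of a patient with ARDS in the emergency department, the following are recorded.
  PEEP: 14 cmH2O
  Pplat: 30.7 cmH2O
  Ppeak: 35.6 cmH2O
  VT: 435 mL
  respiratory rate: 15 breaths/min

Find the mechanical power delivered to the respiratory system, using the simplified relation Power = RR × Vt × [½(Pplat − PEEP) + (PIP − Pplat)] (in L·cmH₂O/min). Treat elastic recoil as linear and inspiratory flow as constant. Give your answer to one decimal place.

Per-breath work = Vt × [½(Pplat−PEEP) + (PIP−Pplat)] = 0.435 × [0.5×16.7 + 4.9] = 0.435 × 13.25 = 5.764 L·cmH2O.
Power = 15 × 5.764 = 86.46 L·cmH2O/min.

86.5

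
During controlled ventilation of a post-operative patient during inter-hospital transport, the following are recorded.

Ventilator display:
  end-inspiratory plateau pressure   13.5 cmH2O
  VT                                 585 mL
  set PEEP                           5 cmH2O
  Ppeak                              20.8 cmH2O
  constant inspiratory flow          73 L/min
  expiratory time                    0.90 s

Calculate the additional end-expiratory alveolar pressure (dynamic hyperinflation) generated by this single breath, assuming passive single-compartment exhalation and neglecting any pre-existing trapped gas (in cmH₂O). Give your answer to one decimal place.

1.0

Flow: 73 L/min ÷ 60 = 1.2167 L/s.
R = (PIP − Pplat)/V̇ = (20.8 − 13.5) / 1.2167 = 7.3/1.2167 = 6.0 cmH2O·s/L.
C = Vt/(Pplat − PEEP) = 585.0 / (13.5 − 5) = 585.0/8.5 = 68.824 mL/cmH2O.
τ = R × C = 6.0 × 0.06882 L/cmH2O = 0.4129 s.
Fraction remaining = e^(−Te/τ) = e^(−0.90/0.4129) = 0.1131; trapped volume = 585.0 × 0.1131 = 66.164 mL.
Additional alveolar pressure from trapping ≈ V_trapped / C = 66.164 / 68.824 = 0.9614 cmH2O.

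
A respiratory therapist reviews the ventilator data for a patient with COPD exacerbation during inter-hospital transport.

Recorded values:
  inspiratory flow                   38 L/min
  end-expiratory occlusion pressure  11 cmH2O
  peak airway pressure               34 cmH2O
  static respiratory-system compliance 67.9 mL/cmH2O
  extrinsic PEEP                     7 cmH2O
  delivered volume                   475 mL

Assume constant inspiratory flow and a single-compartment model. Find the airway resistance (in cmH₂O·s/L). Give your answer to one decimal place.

25.3

Flow: 38 L/min ÷ 60 = 0.6333 L/s.
Total PEEP = 11 cmH2O (set 7 + intrinsic 4); this is the baseline alveolar pressure.
Equation of motion (constant flow): PIP = Vt/C + R·V̇ + PEEP.
R·V̇ = PIP − Vt/C − PEEP = 34 − 475/67.9 − 11 = 34 − 6.996 − 11 = 16.004 cmH2O.
R = 16.004 / 0.6333 = 25.271 cmH2O·s/L.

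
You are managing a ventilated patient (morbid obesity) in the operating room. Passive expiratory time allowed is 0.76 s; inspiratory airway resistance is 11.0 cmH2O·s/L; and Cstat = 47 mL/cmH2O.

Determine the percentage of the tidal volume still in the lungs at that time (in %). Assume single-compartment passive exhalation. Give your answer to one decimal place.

23.0

τ = R × C = 11.0 × 47 mL/cmH2O = 11.0 × 0.047 L/cmH2O = 0.517 s.
Passive exhalation: V(t)/V₀ = e^(−t/τ) = e^(−0.76/0.517) = 0.2299.
Fraction remaining = 0.2299 → 22.99%.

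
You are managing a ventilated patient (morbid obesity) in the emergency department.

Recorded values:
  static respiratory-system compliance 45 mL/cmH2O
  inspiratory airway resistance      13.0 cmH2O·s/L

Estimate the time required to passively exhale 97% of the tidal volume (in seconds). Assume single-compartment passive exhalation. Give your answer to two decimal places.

τ = R × C = 13.0 × 45 mL/cmH2O = 13.0 × 0.045 L/cmH2O = 0.585 s.
Exhaled fraction f = 1 − e^(−t/τ) → t = −τ·ln(1 − f) = −0.585·ln(0.03) = 2.051 s.

2.05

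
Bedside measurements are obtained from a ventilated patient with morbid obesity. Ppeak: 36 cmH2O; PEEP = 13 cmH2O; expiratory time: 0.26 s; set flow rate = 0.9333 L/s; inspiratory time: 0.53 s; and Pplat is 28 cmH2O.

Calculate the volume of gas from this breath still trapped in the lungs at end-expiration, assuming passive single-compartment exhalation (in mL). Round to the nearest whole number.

Vt = flow × Ti = 0.9333 L/s × 0.53 s × 1000 mL/L = 494.65 mL.
R = (PIP − Pplat)/V̇ = (36 − 28) / 0.9333 = 8.0/0.9333 = 8.572 cmH2O·s/L.
C = Vt/(Pplat − PEEP) = 494.65 / (28 − 13) = 494.65/15.0 = 32.977 mL/cmH2O.
τ = R × C = 8.572 × 0.03298 L/cmH2O = 0.2827 s.
Fraction remaining = e^(−Te/τ) = e^(−0.26/0.2827) = 0.3986.
Trapped volume = 494.65 × 0.3986 = 197.17 mL.

197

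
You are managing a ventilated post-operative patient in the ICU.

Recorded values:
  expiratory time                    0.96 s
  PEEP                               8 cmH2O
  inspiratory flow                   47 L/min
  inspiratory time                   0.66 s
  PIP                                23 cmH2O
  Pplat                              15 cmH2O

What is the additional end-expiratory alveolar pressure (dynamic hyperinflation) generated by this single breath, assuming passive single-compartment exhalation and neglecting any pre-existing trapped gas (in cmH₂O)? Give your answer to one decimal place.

Flow: 47 L/min ÷ 60 = 0.7833 L/s.
Vt = flow × Ti = 0.7833 L/s × 0.66 s × 1000 mL/L = 516.98 mL.
R = (PIP − Pplat)/V̇ = (23 − 15) / 0.7833 = 8.0/0.7833 = 10.213 cmH2O·s/L.
C = Vt/(Pplat − PEEP) = 516.98 / (15 − 8) = 516.98/7.0 = 73.854 mL/cmH2O.
τ = R × C = 10.213 × 0.07385 L/cmH2O = 0.7542 s.
Fraction remaining = e^(−Te/τ) = e^(−0.96/0.7542) = 0.28; trapped volume = 516.98 × 0.28 = 144.75 mL.
Additional alveolar pressure from trapping ≈ V_trapped / C = 144.75 / 73.854 = 1.96 cmH2O.

2.0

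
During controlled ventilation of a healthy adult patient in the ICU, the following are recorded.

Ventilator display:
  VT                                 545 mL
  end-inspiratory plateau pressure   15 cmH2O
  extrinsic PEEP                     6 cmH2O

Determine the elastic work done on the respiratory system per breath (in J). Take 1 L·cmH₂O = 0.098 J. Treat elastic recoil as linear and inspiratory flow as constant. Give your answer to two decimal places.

Elastic work ≈ ½ × (Pplat − PEEP) × Vt = 0.5 × (15 − 6) × 0.545 L = 0.5 × 9.0 × 0.545 = 2.453 L·cmH2O.
× 0.098 J/(L·cmH2O) → 0.2404 J.

0.24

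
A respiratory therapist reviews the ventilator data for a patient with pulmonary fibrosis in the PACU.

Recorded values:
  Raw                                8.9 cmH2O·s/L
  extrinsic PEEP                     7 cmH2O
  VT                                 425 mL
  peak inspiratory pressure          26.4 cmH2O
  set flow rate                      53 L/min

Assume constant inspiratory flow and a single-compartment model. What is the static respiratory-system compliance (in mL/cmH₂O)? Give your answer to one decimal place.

36.8

Flow: 53 L/min ÷ 60 = 0.8833 L/s.
Equation of motion (constant flow): PIP = Vt/C + R·V̇ + PEEP.
Vt/C = PIP − R·V̇ − PEEP = 26.4 − 8.9×0.8833 − 7 = 26.4 − 7.861 − 7 = 11.539 cmH2O.
C = Vt / 11.539 = 425 / 11.539 = 36.832 mL/cmH2O.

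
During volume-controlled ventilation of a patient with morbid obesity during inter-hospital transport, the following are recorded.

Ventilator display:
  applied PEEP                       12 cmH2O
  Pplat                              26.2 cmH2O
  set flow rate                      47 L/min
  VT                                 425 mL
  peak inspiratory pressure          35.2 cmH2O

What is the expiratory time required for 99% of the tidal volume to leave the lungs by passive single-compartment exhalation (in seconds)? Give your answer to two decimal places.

Flow: 47 L/min ÷ 60 = 0.7833 L/s.
R = (PIP − Pplat)/V̇ = (35.2 − 26.2) / 0.7833 = 9.0/0.7833 = 11.49 cmH2O·s/L.
C = Vt/(Pplat − PEEP) = 425.0 / (26.2 − 12) = 425.0/14.2 = 29.93 mL/cmH2O.
τ = R × C = 11.49 × 0.02993 L/cmH2O = 0.3439 s.
t = −τ·ln(1 − 0.99) = −0.3439·ln(0.01) = 1.584 s.

1.58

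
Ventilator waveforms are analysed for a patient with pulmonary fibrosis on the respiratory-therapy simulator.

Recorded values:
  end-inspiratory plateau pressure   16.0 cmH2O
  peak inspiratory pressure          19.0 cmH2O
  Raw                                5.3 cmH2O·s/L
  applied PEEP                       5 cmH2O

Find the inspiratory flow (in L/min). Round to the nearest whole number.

flow = (PIP − Pplat) / Raw = (19.0 − 16.0) / 5.3 = 0.566 L/s × 60 = 33.96 L/min.

34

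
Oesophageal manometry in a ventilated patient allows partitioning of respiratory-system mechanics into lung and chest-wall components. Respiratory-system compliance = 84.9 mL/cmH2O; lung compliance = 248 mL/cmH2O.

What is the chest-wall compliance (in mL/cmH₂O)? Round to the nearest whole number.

129

1/Ccw = 1/Crs − 1/CL.
1/Ccw = 1/84.9 − 1/248 = 0.007746.
Ccw = 129.1 mL/cmH2O.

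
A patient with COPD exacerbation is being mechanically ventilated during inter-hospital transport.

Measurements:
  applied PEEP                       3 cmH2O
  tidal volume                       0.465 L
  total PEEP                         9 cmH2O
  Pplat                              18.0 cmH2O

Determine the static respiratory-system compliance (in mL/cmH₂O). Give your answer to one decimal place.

End-expiratory occlusion gives total PEEP = 9 cmH2O (intrinsic PEEP = 9 − 3 = 6). Use total PEEP for the elastic gradient.
Cstat = Vt / (Pplat − PEEPtotal) = 465 / (18.0 − 9) = 465 / 9.0 = 51.667 mL/cmH2O.

51.7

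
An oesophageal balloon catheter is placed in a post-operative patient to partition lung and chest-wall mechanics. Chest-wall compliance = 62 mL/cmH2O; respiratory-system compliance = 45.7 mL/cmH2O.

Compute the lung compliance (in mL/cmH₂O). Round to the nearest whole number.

1/CL = 1/Crs − 1/Ccw.
1/CL = 1/45.7 − 1/62 = 0.005753.
CL = 173.82 mL/cmH2O.

174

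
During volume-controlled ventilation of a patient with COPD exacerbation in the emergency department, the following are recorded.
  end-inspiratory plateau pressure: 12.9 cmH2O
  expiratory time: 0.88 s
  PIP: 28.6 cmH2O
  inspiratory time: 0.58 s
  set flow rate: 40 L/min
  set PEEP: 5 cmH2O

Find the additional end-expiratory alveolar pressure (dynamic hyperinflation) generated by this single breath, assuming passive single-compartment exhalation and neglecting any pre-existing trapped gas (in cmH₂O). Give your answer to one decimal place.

Flow: 40 L/min ÷ 60 = 0.6667 L/s.
Vt = flow × Ti = 0.6667 L/s × 0.58 s × 1000 mL/L = 386.69 mL.
R = (PIP − Pplat)/V̇ = (28.6 − 12.9) / 0.6667 = 15.7/0.6667 = 23.549 cmH2O·s/L.
C = Vt/(Pplat − PEEP) = 386.69 / (12.9 − 5) = 386.69/7.9 = 48.948 mL/cmH2O.
τ = R × C = 23.549 × 0.04895 L/cmH2O = 1.153 s.
Fraction remaining = e^(−Te/τ) = e^(−0.88/1.153) = 0.4662; trapped volume = 386.69 × 0.4662 = 180.27 mL.
Additional alveolar pressure from trapping ≈ V_trapped / C = 180.27 / 48.948 = 3.683 cmH2O.

3.7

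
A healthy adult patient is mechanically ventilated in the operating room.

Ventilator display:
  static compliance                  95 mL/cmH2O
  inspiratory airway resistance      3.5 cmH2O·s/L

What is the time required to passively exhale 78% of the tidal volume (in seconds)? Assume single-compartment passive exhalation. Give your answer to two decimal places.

0.50

τ = R × C = 3.5 × 95 mL/cmH2O = 3.5 × 0.095 L/cmH2O = 0.3325 s.
Exhaled fraction f = 1 − e^(−t/τ) → t = −τ·ln(1 − f) = −0.3325·ln(0.22) = 0.5034 s.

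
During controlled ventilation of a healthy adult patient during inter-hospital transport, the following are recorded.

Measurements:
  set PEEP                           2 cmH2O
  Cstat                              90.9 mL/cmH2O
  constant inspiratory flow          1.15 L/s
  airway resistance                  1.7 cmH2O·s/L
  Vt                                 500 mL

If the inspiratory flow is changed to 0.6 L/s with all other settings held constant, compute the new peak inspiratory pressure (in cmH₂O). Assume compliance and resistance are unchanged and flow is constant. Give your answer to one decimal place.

8.5

PIP = Vt/C + R·V̇ + PEEP (constant-flow equation of motion).
Only the resistive term changes: ΔPIP = R × ΔV̇ = 1.7 × (0.6 − 1.15) = 1.7 × -0.55 = -0.935 cmH2O.
Original PIP = 500/90.9 + 1.7×1.15 + 2 = 9.456 cmH2O; new PIP = 9.456 + (-0.935) = 8.521 cmH2O.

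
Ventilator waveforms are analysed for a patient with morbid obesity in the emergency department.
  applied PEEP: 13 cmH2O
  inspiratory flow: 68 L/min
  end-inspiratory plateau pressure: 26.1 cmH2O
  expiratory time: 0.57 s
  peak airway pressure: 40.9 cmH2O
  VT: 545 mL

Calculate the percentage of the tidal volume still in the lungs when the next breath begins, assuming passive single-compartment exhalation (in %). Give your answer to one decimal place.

35.0

Flow: 68 L/min ÷ 60 = 1.1333 L/s.
R = (PIP − Pplat)/V̇ = (40.9 − 26.1) / 1.1333 = 14.8/1.1333 = 13.059 cmH2O·s/L.
C = Vt/(Pplat − PEEP) = 545.0 / (26.1 − 13) = 545.0/13.1 = 41.603 mL/cmH2O.
τ = R × C = 13.059 × 0.0416 L/cmH2O = 0.5433 s.
Fraction remaining at end-expiration = e^(−Te/τ) = e^(−0.57/0.5433) = 0.3502 → 35.02%.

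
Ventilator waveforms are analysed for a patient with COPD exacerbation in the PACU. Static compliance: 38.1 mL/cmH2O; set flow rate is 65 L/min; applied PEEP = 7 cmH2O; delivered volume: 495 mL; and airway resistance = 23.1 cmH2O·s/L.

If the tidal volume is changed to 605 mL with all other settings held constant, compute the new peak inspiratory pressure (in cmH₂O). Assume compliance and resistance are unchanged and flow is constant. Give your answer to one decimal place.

Flow: 65 L/min ÷ 60 = 1.0833 L/s.
PIP = Vt/C + R·V̇ + PEEP (constant-flow equation of motion).
Only the elastic term changes: ΔPIP = ΔVt / C = (605 − 495) / 38.1 = 2.887 cmH2O.
Original PIP = 495/38.1 + 23.1×1.0833 + 7 = 45.016 cmH2O; new PIP = 45.016 + (2.887) = 47.903 cmH2O.

47.9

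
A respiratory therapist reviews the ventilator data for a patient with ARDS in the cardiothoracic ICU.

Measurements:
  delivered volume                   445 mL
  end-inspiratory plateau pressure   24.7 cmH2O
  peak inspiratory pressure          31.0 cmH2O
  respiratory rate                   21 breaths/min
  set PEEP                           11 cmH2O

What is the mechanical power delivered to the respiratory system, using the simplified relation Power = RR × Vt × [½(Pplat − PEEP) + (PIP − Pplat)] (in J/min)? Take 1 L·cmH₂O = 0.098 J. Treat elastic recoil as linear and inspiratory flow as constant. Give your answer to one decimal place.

Per-breath work = Vt × [½(Pplat−PEEP) + (PIP−Pplat)] = 0.445 × [0.5×13.7 + 6.3] = 0.445 × 13.15 = 5.852 L·cmH2O.
Power = 21 × 5.852 = 122.89 L·cmH2O/min.
× 0.098 J/(L·cmH2O) → 12.043 J/min.

12.0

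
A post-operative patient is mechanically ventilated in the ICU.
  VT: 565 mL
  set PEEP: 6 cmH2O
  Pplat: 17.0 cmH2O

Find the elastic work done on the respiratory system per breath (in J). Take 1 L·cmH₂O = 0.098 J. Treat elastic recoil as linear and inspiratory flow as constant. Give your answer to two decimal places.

0.30

Elastic work ≈ ½ × (Pplat − PEEP) × Vt = 0.5 × (17.0 − 6) × 0.565 L = 0.5 × 11.0 × 0.565 = 3.108 L·cmH2O.
× 0.098 J/(L·cmH2O) → 0.3046 J.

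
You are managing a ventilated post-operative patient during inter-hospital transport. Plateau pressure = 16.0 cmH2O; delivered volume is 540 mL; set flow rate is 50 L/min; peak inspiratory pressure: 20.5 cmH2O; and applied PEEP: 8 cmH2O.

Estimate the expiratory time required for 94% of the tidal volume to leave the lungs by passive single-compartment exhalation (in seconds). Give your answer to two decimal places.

1.03

Flow: 50 L/min ÷ 60 = 0.8333 L/s.
R = (PIP − Pplat)/V̇ = (20.5 − 16.0) / 0.8333 = 4.5/0.8333 = 5.4 cmH2O·s/L.
C = Vt/(Pplat − PEEP) = 540.0 / (16.0 − 8) = 540.0/8.0 = 67.5 mL/cmH2O.
τ = R × C = 5.4 × 0.0675 L/cmH2O = 0.3645 s.
t = −τ·ln(1 − 0.94) = −0.3645·ln(0.06) = 1.025 s.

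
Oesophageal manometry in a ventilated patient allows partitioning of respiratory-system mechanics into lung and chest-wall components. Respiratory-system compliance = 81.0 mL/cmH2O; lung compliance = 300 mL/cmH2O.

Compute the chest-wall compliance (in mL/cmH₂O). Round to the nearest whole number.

1/Ccw = 1/Crs − 1/CL.
1/Ccw = 1/81.0 − 1/300 = 0.009012.
Ccw = 110.96 mL/cmH2O.

111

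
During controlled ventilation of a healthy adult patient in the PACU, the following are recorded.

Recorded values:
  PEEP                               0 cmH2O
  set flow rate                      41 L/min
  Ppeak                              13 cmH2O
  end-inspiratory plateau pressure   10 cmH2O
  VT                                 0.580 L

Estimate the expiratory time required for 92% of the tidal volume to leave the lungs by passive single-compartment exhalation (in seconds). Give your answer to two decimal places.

0.64

Flow: 41 L/min ÷ 60 = 0.6833 L/s.
R = (PIP − Pplat)/V̇ = (13 − 10) / 0.6833 = 3.0/0.6833 = 4.39 cmH2O·s/L.
C = Vt/(Pplat − PEEP) = 580.0 / (10 − 0) = 580.0/10.0 = 58.0 mL/cmH2O.
τ = R × C = 4.39 × 0.058 L/cmH2O = 0.2546 s.
t = −τ·ln(1 − 0.92) = −0.2546·ln(0.08) = 0.6431 s.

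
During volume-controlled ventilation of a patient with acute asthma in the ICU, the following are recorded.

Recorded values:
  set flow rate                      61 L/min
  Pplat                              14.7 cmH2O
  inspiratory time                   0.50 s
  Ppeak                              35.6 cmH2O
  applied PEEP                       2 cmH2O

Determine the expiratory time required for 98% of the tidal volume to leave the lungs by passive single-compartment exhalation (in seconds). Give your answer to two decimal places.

3.22

Flow: 61 L/min ÷ 60 = 1.0167 L/s.
Vt = flow × Ti = 1.0167 L/s × 0.50 s × 1000 mL/L = 508.35 mL.
R = (PIP − Pplat)/V̇ = (35.6 − 14.7) / 1.0167 = 20.9/1.0167 = 20.557 cmH2O·s/L.
C = Vt/(Pplat − PEEP) = 508.35 / (14.7 − 2) = 508.35/12.7 = 40.028 mL/cmH2O.
τ = R × C = 20.557 × 0.04003 L/cmH2O = 0.8229 s.
t = −τ·ln(1 − 0.98) = −0.8229·ln(0.02) = 3.219 s.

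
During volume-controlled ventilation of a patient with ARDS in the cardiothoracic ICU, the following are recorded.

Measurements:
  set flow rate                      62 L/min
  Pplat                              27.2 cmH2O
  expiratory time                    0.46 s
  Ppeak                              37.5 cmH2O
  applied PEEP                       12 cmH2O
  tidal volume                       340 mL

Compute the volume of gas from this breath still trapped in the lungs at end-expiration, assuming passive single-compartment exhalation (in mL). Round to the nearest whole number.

43

Flow: 62 L/min ÷ 60 = 1.0333 L/s.
R = (PIP − Pplat)/V̇ = (37.5 − 27.2) / 1.0333 = 10.3/1.0333 = 9.968 cmH2O·s/L.
C = Vt/(Pplat − PEEP) = 340.0 / (27.2 − 12) = 340.0/15.2 = 22.368 mL/cmH2O.
τ = R × C = 9.968 × 0.02237 L/cmH2O = 0.223 s.
Fraction remaining = e^(−Te/τ) = e^(−0.46/0.223) = 0.1271.
Trapped volume = 340.0 × 0.1271 = 43.214 mL.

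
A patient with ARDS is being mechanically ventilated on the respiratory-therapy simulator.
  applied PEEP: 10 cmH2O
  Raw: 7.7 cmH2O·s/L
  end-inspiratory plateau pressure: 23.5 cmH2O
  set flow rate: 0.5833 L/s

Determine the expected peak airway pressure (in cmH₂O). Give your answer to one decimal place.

PIP = Pplat + Raw × flow = 23.5 + 7.7 × 0.5833 = 23.5 + 4.491 = 27.991 cmH2O.

28.0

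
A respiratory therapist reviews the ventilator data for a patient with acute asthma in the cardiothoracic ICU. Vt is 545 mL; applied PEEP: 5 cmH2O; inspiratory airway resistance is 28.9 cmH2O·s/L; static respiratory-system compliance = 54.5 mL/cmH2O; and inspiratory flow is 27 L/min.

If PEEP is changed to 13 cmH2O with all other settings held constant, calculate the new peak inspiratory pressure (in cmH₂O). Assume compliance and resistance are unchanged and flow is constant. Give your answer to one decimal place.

Flow: 27 L/min ÷ 60 = 0.45 L/s.
PIP = Vt/C + R·V̇ + PEEP (constant-flow equation of motion).
Only the baseline term changes: ΔPIP = ΔPEEP = 13 − 5 = 8.0 cmH2O.
Original PIP = 545/54.5 + 28.9×0.45 + 5 = 28.005 cmH2O; new PIP = 28.005 + (8.0) = 36.005 cmH2O.

36.0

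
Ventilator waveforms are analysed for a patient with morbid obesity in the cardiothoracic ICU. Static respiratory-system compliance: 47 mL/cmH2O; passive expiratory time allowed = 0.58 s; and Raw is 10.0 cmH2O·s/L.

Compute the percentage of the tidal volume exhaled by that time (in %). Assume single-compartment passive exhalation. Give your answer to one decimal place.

τ = R × C = 10.0 × 47 mL/cmH2O = 10.0 × 0.047 L/cmH2O = 0.47 s.
Passive exhalation: V(t)/V₀ = e^(−t/τ) = e^(−0.58/0.47) = 0.2911.
Fraction exhaled = 1 − 0.2911 = 0.7089 → 70.89%.

70.9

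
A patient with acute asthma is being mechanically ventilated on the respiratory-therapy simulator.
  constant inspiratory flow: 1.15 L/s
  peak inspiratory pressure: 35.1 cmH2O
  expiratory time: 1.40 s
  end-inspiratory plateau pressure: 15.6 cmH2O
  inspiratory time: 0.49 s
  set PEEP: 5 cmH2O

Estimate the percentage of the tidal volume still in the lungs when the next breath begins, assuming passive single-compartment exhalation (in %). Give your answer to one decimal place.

Vt = flow × Ti = 1.15 L/s × 0.49 s × 1000 mL/L = 563.5 mL.
R = (PIP − Pplat)/V̇ = (35.1 − 15.6) / 1.15 = 19.5/1.15 = 16.957 cmH2O·s/L.
C = Vt/(Pplat − PEEP) = 563.5 / (15.6 − 5) = 563.5/10.6 = 53.16 mL/cmH2O.
τ = R × C = 16.957 × 0.05316 L/cmH2O = 0.9014 s.
Fraction remaining at end-expiration = e^(−Te/τ) = e^(−1.40/0.9014) = 0.2116 → 21.16%.

21.2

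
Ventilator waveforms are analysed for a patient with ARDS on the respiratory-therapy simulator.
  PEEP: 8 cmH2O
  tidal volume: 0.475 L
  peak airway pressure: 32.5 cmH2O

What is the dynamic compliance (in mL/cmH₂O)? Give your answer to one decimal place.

19.4

Dynamic compliance = Vt / (PIP − PEEP) = 475 / (32.5 − 8) = 475 / 24.5 = 19.388 mL/cmH2O.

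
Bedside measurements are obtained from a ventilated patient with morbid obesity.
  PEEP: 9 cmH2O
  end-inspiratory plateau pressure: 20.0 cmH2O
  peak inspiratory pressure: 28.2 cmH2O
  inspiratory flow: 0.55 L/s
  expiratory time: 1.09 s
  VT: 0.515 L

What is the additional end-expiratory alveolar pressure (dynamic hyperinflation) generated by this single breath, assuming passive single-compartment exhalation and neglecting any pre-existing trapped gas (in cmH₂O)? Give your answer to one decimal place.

2.3

R = (PIP − Pplat)/V̇ = (28.2 − 20.0) / 0.55 = 8.2/0.55 = 14.909 cmH2O·s/L.
C = Vt/(Pplat − PEEP) = 515.0 / (20.0 − 9) = 515.0/11.0 = 46.818 mL/cmH2O.
τ = R × C = 14.909 × 0.04682 L/cmH2O = 0.698 s.
Fraction remaining = e^(−Te/τ) = e^(−1.09/0.698) = 0.2098; trapped volume = 515.0 × 0.2098 = 108.05 mL.
Additional alveolar pressure from trapping ≈ V_trapped / C = 108.05 / 46.818 = 2.308 cmH2O.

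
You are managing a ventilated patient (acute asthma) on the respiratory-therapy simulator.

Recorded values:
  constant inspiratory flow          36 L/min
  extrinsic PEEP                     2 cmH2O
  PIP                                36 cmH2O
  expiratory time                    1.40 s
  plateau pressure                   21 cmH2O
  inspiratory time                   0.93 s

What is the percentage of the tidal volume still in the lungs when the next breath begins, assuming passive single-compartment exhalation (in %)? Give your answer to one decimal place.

Flow: 36 L/min ÷ 60 = 0.6 L/s.
Vt = flow × Ti = 0.6 L/s × 0.93 s × 1000 mL/L = 558.0 mL.
R = (PIP − Pplat)/V̇ = (36 − 21) / 0.6 = 15.0/0.6 = 25.0 cmH2O·s/L.
C = Vt/(Pplat − PEEP) = 558.0 / (21 − 2) = 558.0/19.0 = 29.368 mL/cmH2O.
τ = R × C = 25.0 × 0.02937 L/cmH2O = 0.7343 s.
Fraction remaining at end-expiration = e^(−Te/τ) = e^(−1.40/0.7343) = 0.1486 → 14.86%.

14.9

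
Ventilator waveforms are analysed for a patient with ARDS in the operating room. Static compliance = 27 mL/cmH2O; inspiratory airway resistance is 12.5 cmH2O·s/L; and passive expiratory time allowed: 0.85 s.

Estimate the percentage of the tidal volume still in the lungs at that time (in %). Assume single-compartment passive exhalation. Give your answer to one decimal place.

τ = R × C = 12.5 × 27 mL/cmH2O = 12.5 × 0.027 L/cmH2O = 0.3375 s.
Passive exhalation: V(t)/V₀ = e^(−t/τ) = e^(−0.85/0.3375) = 0.08058.
Fraction remaining = 0.08058 → 8.058%.

8.1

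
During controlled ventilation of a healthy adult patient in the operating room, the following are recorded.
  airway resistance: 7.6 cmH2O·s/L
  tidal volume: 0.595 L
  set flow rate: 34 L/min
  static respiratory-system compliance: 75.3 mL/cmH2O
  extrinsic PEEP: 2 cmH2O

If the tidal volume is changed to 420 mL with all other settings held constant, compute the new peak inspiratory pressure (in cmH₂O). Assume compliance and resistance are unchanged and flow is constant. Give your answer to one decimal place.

Flow: 34 L/min ÷ 60 = 0.5667 L/s.
PIP = Vt/C + R·V̇ + PEEP (constant-flow equation of motion).
Only the elastic term changes: ΔPIP = ΔVt / C = (420 − 595) / 75.3 = -2.324 cmH2O.
Original PIP = 595/75.3 + 7.6×0.5667 + 2 = 14.209 cmH2O; new PIP = 14.209 + (-2.324) = 11.885 cmH2O.

11.9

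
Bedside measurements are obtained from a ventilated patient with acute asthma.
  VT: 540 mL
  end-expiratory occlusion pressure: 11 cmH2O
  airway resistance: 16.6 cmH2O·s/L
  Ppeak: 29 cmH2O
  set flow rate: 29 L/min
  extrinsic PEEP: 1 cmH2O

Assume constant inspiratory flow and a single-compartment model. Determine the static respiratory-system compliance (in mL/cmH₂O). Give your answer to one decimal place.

Flow: 29 L/min ÷ 60 = 0.4833 L/s.
Total PEEP = 11 cmH2O (set 1 + intrinsic 10); this is the baseline alveolar pressure.
Equation of motion (constant flow): PIP = Vt/C + R·V̇ + PEEP.
Vt/C = PIP − R·V̇ − PEEP = 29 − 16.6×0.4833 − 11 = 29 − 8.023 − 11 = 9.977 cmH2O.
C = Vt / 9.977 = 540 / 9.977 = 54.124 mL/cmH2O.

54.1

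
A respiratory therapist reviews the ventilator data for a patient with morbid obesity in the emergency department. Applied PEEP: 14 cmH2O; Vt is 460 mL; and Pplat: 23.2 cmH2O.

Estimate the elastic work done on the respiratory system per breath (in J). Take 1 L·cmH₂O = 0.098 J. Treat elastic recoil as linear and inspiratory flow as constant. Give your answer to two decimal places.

Elastic work ≈ ½ × (Pplat − PEEP) × Vt = 0.5 × (23.2 − 14) × 0.460 L = 0.5 × 9.2 × 0.460 = 2.116 L·cmH2O.
× 0.098 J/(L·cmH2O) → 0.2074 J.

0.21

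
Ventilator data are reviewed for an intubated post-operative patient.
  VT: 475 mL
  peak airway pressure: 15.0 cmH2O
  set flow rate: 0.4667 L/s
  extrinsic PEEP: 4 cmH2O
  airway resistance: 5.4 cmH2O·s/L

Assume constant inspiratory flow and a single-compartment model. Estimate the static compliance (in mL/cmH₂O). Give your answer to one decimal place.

56.0

Equation of motion (constant flow): PIP = Vt/C + R·V̇ + PEEP.
Vt/C = PIP − R·V̇ − PEEP = 15.0 − 5.4×0.4667 − 4 = 15.0 − 2.52 − 4 = 8.48 cmH2O.
C = Vt / 8.48 = 475 / 8.48 = 56.014 mL/cmH2O.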